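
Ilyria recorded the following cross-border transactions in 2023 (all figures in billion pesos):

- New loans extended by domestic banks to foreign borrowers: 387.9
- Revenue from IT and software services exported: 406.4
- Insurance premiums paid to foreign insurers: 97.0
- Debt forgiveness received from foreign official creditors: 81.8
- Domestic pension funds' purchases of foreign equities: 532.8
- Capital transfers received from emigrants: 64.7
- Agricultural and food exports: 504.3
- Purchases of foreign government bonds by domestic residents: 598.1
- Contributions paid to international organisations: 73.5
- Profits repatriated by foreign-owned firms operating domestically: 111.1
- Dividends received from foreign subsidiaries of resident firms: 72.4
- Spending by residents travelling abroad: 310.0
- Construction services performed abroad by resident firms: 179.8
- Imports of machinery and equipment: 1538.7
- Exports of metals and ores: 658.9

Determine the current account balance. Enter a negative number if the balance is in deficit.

Goods: 658.9 - 1538.7 + 504.3 = -375.5
Services: 406.4 + 179.8 - 310.0 - 97.0 = 179.2
Primary income: 72.4 - 111.1 = -38.7
Secondary income: -73.5
Current account = (-375.5) + 179.2 + (-38.7) + (-73.5) = -308.5
(Excluded from the current account — financial account: new loans extended by domestic banks to foreign borrowers 387.9, domestic pension funds' purchases of foreign equities 532.8, purchases of foreign government bonds by domestic residents 598.1; capital account: debt forgiveness received from foreign official creditors 81.8, capital transfers received from emigrants 64.7.)

-308.5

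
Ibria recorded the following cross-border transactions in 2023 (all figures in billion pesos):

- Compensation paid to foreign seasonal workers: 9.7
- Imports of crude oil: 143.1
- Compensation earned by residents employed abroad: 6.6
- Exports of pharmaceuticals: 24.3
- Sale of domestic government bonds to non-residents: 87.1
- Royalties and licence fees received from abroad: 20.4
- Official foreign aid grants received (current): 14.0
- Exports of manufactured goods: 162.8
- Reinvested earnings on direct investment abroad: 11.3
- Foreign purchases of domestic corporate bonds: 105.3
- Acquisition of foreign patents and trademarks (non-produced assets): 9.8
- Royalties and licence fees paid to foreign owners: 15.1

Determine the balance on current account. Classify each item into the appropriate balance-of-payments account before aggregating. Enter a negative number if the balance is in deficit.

71.5

Goods: -143.1 + 24.3 + 162.8 = 44.0
Services: 20.4 - 15.1 = 5.3
Primary income: -9.7 + 11.3 + 6.6 = 8.2
Secondary income: 14.0
Current account = 44.0 + 5.3 + 8.2 + 14.0 = 71.5
(Excluded from the current account — financial account: sale of domestic government bonds to non-residents 87.1, foreign purchases of domestic corporate bonds 105.3; capital account: acquisition of foreign patents and trademarks (non-produced assets) 9.8.)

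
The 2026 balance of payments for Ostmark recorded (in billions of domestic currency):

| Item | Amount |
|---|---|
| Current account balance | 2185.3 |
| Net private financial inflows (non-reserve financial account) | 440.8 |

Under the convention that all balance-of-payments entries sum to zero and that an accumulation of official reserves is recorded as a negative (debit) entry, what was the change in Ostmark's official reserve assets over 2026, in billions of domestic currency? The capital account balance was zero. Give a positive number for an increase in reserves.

2626.1

Official reserve transactions balance = -(2185.3 + 440.8) = -2626.1
An accumulation of reserves is recorded as a debit (negative entry), so the change in the stock of reserves is the negative of that balance.
Change in official reserves = -(-2626.1) = 2626.1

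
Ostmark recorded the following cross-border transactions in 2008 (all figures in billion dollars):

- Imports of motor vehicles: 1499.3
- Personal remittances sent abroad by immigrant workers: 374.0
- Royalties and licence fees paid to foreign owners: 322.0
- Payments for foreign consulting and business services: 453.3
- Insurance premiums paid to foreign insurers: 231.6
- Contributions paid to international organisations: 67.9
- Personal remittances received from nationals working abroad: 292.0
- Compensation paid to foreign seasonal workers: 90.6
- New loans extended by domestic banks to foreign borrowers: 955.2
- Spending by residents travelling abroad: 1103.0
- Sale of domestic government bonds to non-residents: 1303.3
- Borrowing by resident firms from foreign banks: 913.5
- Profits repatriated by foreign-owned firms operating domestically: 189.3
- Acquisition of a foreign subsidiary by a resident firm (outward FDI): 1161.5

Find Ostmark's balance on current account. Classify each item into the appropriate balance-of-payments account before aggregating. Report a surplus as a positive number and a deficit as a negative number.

Goods: -1499.3
Services: -322.0 - 1103.0 - 231.6 - 453.3 = -2109.9
Primary income: -90.6 - 189.3 = -279.9
Secondary income: -374.0 + 292.0 - 67.9 = -149.9
Current account = (-1499.3) + (-2109.9) + (-279.9) + (-149.9) = -4039.0
(Excluded from the current account — financial account: new loans extended by domestic banks to foreign borrowers 955.2, sale of domestic government bonds to non-residents 1303.3, borrowing by resident firms from foreign banks 913.5, acquisition of a foreign subsidiary by a resident firm (outward FDI) 1161.5.)

-4039.0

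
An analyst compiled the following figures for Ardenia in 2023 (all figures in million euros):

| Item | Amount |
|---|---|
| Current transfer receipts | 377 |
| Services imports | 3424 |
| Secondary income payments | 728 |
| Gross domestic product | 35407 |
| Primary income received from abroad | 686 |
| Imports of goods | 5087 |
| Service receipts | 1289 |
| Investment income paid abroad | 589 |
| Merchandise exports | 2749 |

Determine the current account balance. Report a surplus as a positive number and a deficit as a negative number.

-4727

Goods balance = 2749 - 5087 = -2338
Services balance = 1289 - 3424 = -2135
Trade balance (goods + services) = -2338 + (-2135) = -4473
Net primary income = 686 - 589 = 97
Net secondary income = 377 - 728 = -351
Current account = -4473 + 97 + (-351) = -4727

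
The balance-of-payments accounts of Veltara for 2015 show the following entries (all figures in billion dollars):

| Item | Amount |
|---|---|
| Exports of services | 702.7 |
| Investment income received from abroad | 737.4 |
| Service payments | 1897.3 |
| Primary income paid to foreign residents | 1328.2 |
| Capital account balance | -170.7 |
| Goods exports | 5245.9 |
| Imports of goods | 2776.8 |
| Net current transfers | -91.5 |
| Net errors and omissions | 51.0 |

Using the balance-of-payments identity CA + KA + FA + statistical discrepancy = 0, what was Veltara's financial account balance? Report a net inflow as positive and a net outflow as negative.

Goods balance = 5245.9 - 2776.8 = 2469.1
Services balance = 702.7 - 1897.3 = -1194.6
Trade balance (goods + services) = 2469.1 + (-1194.6) = 1274.5
Net primary income = 737.4 - 1328.2 = -590.8
Net secondary income = -91.5
Current account = 1274.5 + (-590.8) + (-91.5) = 592.2
Financial account = -(592.2 + (-170.7) + 51.0) = -472.5

-472.5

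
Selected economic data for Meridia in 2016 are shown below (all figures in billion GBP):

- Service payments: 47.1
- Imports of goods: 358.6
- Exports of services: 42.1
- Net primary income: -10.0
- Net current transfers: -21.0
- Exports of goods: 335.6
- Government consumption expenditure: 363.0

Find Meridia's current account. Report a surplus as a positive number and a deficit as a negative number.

Goods balance = 335.6 - 358.6 = -23.0
Services balance = 42.1 - 47.1 = -5.0
Trade balance (goods + services) = -23.0 + (-5.0) = -28.0
Net primary income = -10.0
Net secondary income = -21.0
Current account = -28.0 + (-10.0) + (-21.0) = -59.0

-59.0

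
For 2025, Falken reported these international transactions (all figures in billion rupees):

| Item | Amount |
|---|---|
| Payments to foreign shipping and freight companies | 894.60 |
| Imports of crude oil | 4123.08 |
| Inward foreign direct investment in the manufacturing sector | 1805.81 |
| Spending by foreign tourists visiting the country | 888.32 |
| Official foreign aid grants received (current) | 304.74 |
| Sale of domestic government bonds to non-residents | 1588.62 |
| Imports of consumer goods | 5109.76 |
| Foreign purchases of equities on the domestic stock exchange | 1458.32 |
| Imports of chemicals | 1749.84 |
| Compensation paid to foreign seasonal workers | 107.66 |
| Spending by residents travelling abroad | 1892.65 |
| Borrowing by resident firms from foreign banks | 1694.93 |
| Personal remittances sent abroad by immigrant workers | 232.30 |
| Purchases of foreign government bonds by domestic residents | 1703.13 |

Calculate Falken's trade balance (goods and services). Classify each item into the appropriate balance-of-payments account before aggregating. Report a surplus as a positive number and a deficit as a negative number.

-12881.61

Goods: -4123.08 - 1749.84 - 5109.76 = -10982.68
Services: -1892.65 + 888.32 - 894.60 = -1898.93
Trade balance = -10982.68 + (-1898.93) = -12881.61
(Excluded from the trade balance — financial account: inward foreign direct investment in the manufacturing sector 1805.81, sale of domestic government bonds to non-residents 1588.62, foreign purchases of equities on the domestic stock exchange 1458.32, borrowing by resident firms from foreign banks 1694.93, purchases of foreign government bonds by domestic residents 1703.13; secondary income: official foreign aid grants received (current) 304.74, personal remittances sent abroad by immigrant workers 232.30; primary income: compensation paid to foreign seasonal workers 107.66.)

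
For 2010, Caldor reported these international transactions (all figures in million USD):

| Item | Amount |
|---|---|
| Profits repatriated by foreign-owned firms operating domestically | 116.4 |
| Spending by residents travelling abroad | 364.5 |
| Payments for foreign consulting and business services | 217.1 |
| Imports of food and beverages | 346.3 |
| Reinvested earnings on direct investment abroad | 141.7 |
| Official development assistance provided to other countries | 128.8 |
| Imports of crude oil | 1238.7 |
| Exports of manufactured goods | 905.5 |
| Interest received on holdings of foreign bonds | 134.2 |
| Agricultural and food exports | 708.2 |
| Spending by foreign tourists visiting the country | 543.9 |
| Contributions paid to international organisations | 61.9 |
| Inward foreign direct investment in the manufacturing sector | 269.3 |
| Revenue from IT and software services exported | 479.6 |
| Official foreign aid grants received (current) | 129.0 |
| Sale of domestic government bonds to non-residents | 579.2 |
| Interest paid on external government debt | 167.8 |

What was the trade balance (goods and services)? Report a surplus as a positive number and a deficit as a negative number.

Goods: -346.3 - 1238.7 + 905.5 + 708.2 = 28.7
Services: 479.6 + 543.9 - 364.5 - 217.1 = 441.9
Trade balance = 28.7 + 441.9 = 470.6
(Excluded from the trade balance — primary income: profits repatriated by foreign-owned firms operating domestically 116.4, reinvested earnings on direct investment abroad 141.7, interest received on holdings of foreign bonds 134.2, interest paid on external government debt 167.8; secondary income: official development assistance provided to other countries 128.8, contributions paid to international organisations 61.9, official foreign aid grants received (current) 129.0; financial account: inward foreign direct investment in the manufacturing sector 269.3, sale of domestic government bonds to non-residents 579.2.)

470.6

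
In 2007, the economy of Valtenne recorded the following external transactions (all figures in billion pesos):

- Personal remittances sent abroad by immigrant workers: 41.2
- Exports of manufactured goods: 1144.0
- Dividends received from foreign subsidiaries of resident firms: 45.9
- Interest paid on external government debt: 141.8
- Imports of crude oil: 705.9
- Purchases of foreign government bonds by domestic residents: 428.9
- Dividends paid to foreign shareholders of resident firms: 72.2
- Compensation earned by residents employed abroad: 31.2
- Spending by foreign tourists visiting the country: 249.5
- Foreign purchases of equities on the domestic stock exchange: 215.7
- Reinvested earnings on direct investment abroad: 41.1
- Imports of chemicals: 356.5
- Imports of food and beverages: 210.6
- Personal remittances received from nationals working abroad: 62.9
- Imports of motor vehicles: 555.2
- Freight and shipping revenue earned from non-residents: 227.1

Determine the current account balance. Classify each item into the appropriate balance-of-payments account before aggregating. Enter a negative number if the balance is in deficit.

Goods: -705.9 - 555.2 + 1144.0 - 356.5 - 210.6 = -684.2
Services: 227.1 + 249.5 = 476.6
Primary income: -141.8 - 72.2 + 31.2 + 41.1 + 45.9 = -95.8
Secondary income: 62.9 - 41.2 = 21.7
Current account = (-684.2) + 476.6 + (-95.8) + 21.7 = -281.7
(Excluded from the current account — financial account: purchases of foreign government bonds by domestic residents 428.9, foreign purchases of equities on the domestic stock exchange 215.7.)

-281.7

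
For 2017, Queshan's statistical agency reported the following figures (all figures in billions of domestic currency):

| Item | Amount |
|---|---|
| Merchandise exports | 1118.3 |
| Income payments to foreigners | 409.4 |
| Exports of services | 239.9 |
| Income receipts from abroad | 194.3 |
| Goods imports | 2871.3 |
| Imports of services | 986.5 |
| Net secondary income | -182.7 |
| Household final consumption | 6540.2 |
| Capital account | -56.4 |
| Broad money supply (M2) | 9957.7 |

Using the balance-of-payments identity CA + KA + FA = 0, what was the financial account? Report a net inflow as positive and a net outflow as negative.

2953.8

Goods balance = 1118.3 - 2871.3 = -1753.0
Services balance = 239.9 - 986.5 = -746.6
Trade balance (goods + services) = -1753.0 + (-746.6) = -2499.6
Net primary income = 194.3 - 409.4 = -215.1
Net secondary income = -182.7
Current account = -2499.6 + (-215.1) + (-182.7) = -2897.4
Financial account = -(-2897.4 + (-56.4)) = 2953.8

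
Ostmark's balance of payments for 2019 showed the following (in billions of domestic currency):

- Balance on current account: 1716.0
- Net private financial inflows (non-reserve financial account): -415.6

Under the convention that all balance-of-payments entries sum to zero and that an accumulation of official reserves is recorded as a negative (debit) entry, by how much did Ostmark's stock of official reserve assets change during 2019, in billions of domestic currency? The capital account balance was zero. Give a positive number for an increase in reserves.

Official reserve transactions balance = -(1716.0 + (-415.6)) = -1300.4
An accumulation of reserves is recorded as a debit (negative entry), so the change in the stock of reserves is the negative of that balance.
Change in official reserves = -(-1300.4) = 1300.4

1300.4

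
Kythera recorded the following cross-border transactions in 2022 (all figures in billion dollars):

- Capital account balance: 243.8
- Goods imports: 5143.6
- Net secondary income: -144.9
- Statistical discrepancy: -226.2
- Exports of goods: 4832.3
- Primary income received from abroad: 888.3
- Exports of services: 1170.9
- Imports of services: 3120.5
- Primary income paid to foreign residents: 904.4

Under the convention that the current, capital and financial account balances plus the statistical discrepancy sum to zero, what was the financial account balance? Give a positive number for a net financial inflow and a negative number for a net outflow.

Goods balance = 4832.3 - 5143.6 = -311.3
Services balance = 1170.9 - 3120.5 = -1949.6
Trade balance (goods + services) = -311.3 + (-1949.6) = -2260.9
Net primary income = 888.3 - 904.4 = -16.1
Net secondary income = -144.9
Current account = -2260.9 + (-16.1) + (-144.9) = -2421.9
Financial account = -(-2421.9 + 243.8 + (-226.2)) = 2404.3

2404.3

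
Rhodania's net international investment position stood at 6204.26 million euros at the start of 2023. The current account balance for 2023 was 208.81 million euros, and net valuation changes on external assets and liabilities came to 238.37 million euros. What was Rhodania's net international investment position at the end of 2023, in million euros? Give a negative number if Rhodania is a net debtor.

6651.44

Change in NIIP = current account + net valuation change = 208.81 + 238.37 = 447.18
End-of-year NIIP = 6204.26 + 447.18 = 6651.44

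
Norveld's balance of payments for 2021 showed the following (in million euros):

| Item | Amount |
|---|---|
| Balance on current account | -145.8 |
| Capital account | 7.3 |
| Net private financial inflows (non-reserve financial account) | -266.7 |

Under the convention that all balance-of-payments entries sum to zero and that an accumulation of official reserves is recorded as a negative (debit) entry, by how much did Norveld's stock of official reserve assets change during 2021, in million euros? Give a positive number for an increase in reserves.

Official reserve transactions balance = -((-145.8) + 7.3 + (-266.7)) = 405.2
An accumulation of reserves is recorded as a debit (negative entry), so the change in the stock of reserves is the negative of that balance.
Change in official reserves = -(405.2) = -405.2

-405.2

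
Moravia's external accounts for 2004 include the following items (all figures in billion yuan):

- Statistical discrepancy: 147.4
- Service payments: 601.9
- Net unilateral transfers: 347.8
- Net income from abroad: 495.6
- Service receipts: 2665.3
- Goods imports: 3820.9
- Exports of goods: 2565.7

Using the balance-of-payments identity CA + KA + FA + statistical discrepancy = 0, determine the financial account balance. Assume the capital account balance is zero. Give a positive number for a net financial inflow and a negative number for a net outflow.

Goods balance = 2565.7 - 3820.9 = -1255.2
Services balance = 2665.3 - 601.9 = 2063.4
Trade balance (goods + services) = -1255.2 + 2063.4 = 808.2
Net primary income = 495.6
Net secondary income = 347.8
Current account = 808.2 + 495.6 + 347.8 = 1651.6
Financial account = -(1651.6 + 147.4) = -1799.0

-1799.0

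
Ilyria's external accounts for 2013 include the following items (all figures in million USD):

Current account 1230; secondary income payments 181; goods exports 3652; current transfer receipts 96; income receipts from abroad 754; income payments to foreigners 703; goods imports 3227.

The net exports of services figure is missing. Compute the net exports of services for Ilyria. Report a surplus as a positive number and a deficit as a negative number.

839

Current account = goods balance + services balance + net primary income + net secondary income
Sum of the known components = 391
Net exports of services = CA - (known components) = 1230 - 391 = 839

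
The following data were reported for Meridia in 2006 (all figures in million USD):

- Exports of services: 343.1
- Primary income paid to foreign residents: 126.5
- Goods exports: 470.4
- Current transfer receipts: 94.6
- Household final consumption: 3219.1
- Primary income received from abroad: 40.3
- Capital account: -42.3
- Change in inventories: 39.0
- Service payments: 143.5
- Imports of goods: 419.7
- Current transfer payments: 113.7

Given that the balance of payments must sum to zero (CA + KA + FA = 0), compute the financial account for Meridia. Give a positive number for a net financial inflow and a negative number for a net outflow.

Goods balance = 470.4 - 419.7 = 50.7
Services balance = 343.1 - 143.5 = 199.6
Trade balance (goods + services) = 50.7 + 199.6 = 250.3
Net primary income = 40.3 - 126.5 = -86.2
Net secondary income = 94.6 - 113.7 = -19.1
Current account = 250.3 + (-86.2) + (-19.1) = 145.0
Financial account = -(145.0 + (-42.3)) = -102.7

-102.7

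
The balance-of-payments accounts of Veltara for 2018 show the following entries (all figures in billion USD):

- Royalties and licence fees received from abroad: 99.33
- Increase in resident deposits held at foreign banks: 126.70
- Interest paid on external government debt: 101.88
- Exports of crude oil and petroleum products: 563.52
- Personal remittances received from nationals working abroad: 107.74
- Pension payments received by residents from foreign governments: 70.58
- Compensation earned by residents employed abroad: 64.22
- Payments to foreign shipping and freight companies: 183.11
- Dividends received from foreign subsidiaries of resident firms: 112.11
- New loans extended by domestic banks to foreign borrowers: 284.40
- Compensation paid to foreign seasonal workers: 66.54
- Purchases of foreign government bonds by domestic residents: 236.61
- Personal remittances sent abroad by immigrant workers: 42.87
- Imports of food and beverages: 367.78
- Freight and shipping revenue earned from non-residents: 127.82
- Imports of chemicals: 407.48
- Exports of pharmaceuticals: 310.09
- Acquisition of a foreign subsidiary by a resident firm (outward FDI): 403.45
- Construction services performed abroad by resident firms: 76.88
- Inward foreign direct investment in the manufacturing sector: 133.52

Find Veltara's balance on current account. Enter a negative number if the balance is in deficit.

Goods: -407.48 - 367.78 + 310.09 + 563.52 = 98.35
Services: 76.88 - 183.11 + 127.82 + 99.33 = 120.92
Primary income: -101.88 - 66.54 + 64.22 + 112.11 = 7.91
Secondary income: 70.58 + 107.74 - 42.87 = 135.45
Current account = 98.35 + 120.92 + 7.91 + 135.45 = 362.63
(Excluded from the current account — financial account: increase in resident deposits held at foreign banks 126.70, new loans extended by domestic banks to foreign borrowers 284.40, purchases of foreign government bonds by domestic residents 236.61, acquisition of a foreign subsidiary by a resident firm (outward FDI) 403.45, inward foreign direct investment in the manufacturing sector 133.52.)

362.63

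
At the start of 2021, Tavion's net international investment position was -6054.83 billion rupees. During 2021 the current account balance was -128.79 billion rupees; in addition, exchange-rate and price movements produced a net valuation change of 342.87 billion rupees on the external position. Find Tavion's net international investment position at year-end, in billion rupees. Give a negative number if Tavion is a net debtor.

Change in NIIP = current account + net valuation change = -128.79 + 342.87 = 214.08
End-of-year NIIP = -6054.83 + 214.08 = -5840.75

-5840.75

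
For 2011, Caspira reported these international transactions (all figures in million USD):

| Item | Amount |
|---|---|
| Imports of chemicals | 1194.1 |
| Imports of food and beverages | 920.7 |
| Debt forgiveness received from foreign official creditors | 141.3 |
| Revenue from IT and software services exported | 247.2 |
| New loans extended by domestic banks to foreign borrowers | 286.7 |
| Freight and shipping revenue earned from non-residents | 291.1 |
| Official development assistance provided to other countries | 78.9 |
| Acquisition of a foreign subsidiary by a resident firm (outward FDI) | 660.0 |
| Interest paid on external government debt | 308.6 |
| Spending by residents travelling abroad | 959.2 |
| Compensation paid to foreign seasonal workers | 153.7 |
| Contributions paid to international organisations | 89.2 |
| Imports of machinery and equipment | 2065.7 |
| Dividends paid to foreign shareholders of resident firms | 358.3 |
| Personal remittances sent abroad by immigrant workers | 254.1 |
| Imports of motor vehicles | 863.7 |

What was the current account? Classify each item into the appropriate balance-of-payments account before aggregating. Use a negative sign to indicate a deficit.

Goods: -2065.7 - 920.7 - 1194.1 - 863.7 = -5044.2
Services: -959.2 + 247.2 + 291.1 = -420.9
Primary income: -308.6 - 358.3 - 153.7 = -820.6
Secondary income: -78.9 - 89.2 - 254.1 = -422.2
Current account = (-5044.2) + (-420.9) + (-820.6) + (-422.2) = -6707.9
(Excluded from the current account — capital account: debt forgiveness received from foreign official creditors 141.3; financial account: new loans extended by domestic banks to foreign borrowers 286.7, acquisition of a foreign subsidiary by a resident firm (outward FDI) 660.0.)

-6707.9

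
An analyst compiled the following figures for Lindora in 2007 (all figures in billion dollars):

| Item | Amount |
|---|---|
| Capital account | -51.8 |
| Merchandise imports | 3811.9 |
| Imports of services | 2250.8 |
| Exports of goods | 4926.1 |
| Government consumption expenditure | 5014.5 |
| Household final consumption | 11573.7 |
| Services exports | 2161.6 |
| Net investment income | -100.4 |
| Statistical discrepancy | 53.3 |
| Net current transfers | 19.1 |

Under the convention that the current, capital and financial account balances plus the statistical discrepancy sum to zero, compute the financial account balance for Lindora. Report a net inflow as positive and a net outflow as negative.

-945.2

Goods balance = 4926.1 - 3811.9 = 1114.2
Services balance = 2161.6 - 2250.8 = -89.2
Trade balance (goods + services) = 1114.2 + (-89.2) = 1025.0
Net primary income = -100.4
Net secondary income = 19.1
Current account = 1025.0 + (-100.4) + 19.1 = 943.7
Financial account = -(943.7 + (-51.8) + 53.3) = -945.2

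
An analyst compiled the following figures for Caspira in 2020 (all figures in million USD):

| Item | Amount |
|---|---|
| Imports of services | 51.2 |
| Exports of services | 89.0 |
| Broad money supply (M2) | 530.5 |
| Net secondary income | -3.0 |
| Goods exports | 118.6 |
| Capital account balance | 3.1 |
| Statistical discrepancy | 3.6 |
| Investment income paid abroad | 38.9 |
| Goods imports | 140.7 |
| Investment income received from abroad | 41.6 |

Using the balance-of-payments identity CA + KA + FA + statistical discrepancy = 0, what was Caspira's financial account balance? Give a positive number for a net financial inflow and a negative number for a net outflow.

Goods balance = 118.6 - 140.7 = -22.1
Services balance = 89.0 - 51.2 = 37.8
Trade balance (goods + services) = -22.1 + 37.8 = 15.7
Net primary income = 41.6 - 38.9 = 2.7
Net secondary income = -3.0
Current account = 15.7 + 2.7 + (-3.0) = 15.4
Financial account = -(15.4 + 3.1 + 3.6) = -22.1

-22.1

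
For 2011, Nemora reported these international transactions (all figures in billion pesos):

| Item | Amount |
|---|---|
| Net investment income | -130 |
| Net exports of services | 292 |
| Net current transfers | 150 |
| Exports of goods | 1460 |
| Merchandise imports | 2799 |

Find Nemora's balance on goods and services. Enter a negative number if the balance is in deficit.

Goods balance = 1460 - 2799 = -1339
Services balance = 292
Trade balance (goods + services) = -1339 + 292 = -1047

-1047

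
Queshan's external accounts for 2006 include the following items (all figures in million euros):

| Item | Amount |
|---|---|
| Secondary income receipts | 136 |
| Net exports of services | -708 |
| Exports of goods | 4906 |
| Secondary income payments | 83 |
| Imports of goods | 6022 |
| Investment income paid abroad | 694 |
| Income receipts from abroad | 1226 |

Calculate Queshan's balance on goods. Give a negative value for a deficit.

Goods balance = 4906 - 6022 = -1116

-1116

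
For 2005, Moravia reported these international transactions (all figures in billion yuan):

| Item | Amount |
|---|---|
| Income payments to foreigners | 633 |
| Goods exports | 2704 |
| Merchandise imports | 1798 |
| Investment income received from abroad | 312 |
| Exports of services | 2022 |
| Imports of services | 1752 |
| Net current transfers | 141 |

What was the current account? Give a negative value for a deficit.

996

Goods balance = 2704 - 1798 = 906
Services balance = 2022 - 1752 = 270
Trade balance (goods + services) = 906 + 270 = 1176
Net primary income = 312 - 633 = -321
Net secondary income = 141
Current account = 1176 + (-321) + 141 = 996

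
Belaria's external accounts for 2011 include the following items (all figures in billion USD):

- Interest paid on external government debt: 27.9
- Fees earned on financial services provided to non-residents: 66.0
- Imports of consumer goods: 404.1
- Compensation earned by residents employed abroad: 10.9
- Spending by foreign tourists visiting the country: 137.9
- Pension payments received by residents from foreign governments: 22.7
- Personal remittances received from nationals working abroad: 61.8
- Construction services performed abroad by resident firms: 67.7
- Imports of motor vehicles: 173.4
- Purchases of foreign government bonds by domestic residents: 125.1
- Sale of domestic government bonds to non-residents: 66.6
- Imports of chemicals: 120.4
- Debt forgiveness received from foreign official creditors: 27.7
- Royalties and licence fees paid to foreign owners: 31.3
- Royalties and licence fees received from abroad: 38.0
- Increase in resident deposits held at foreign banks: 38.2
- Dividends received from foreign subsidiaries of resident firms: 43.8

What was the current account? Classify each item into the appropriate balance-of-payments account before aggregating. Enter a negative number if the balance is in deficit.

Goods: -173.4 - 404.1 - 120.4 = -697.9
Services: 67.7 + 137.9 + 38.0 - 31.3 + 66.0 = 278.3
Primary income: 10.9 + 43.8 - 27.9 = 26.8
Secondary income: 61.8 + 22.7 = 84.5
Current account = (-697.9) + 278.3 + 26.8 + 84.5 = -308.3
(Excluded from the current account — financial account: purchases of foreign government bonds by domestic residents 125.1, sale of domestic government bonds to non-residents 66.6, increase in resident deposits held at foreign banks 38.2; capital account: debt forgiveness received from foreign official creditors 27.7.)

-308.3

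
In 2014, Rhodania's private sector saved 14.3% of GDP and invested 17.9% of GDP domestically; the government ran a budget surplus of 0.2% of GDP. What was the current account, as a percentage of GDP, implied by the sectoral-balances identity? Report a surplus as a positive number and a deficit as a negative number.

-3.4

By the sectoral-balances identity, CA = (S_private - I) + (T - G).
Private balance = 14.3 - 17.9 = -3.6
Government balance (T - G) = 0.2
CA = -3.6 + 0.2 = -3.4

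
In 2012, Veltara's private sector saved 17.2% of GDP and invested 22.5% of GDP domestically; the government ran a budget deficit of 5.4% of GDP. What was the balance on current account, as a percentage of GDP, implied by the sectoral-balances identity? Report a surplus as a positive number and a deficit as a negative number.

-10.7

By the sectoral-balances identity, CA = (S_private - I) + (T - G).
Private balance = 17.2 - 22.5 = -5.3
Government balance (T - G) = -5.4
CA = -5.3 + (-5.4) = -10.7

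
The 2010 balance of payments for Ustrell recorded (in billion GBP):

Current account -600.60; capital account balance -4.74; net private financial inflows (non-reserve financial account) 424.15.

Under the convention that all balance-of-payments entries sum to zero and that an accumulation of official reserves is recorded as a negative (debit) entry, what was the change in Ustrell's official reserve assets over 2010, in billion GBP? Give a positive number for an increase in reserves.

Official reserve transactions balance = -((-600.60) + (-4.74) + 424.15) = 181.19
An accumulation of reserves is recorded as a debit (negative entry), so the change in the stock of reserves is the negative of that balance.
Change in official reserves = -(181.19) = -181.19

-181.19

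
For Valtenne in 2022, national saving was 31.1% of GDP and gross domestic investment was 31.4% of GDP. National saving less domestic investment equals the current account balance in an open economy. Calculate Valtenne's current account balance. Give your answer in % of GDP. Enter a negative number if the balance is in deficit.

-0.3

CA = S - I = 31.1 - 31.4 = -0.3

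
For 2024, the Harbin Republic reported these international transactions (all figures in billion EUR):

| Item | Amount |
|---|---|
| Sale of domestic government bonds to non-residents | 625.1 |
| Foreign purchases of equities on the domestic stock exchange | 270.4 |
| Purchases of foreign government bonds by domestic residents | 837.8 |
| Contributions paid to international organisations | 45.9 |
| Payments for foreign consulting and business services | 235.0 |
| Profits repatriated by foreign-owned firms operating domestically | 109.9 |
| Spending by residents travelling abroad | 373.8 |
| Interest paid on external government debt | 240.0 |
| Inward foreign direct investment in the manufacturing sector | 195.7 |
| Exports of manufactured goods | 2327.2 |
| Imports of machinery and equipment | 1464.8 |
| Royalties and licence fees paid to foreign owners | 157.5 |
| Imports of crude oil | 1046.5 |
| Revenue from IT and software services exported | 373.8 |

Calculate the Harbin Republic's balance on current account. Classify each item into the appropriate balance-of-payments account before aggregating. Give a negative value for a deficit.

Goods: -1046.5 + 2327.2 - 1464.8 = -184.1
Services: -157.5 - 373.8 - 235.0 + 373.8 = -392.5
Primary income: -240.0 - 109.9 = -349.9
Secondary income: -45.9
Current account = (-184.1) + (-392.5) + (-349.9) + (-45.9) = -972.4
(Excluded from the current account — financial account: sale of domestic government bonds to non-residents 625.1, foreign purchases of equities on the domestic stock exchange 270.4, purchases of foreign government bonds by domestic residents 837.8, inward foreign direct investment in the manufacturing sector 195.7.)

-972.4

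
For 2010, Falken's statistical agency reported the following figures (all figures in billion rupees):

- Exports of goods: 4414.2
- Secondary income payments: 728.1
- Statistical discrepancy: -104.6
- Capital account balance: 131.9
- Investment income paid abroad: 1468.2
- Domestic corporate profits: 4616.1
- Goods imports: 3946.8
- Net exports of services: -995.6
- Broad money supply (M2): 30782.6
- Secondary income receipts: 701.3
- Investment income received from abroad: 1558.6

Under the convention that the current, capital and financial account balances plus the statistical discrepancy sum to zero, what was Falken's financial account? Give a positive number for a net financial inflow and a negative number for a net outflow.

Goods balance = 4414.2 - 3946.8 = 467.4
Services balance = -995.6
Trade balance (goods + services) = 467.4 + (-995.6) = -528.2
Net primary income = 1558.6 - 1468.2 = 90.4
Net secondary income = 701.3 - 728.1 = -26.8
Current account = -528.2 + 90.4 + (-26.8) = -464.6
Financial account = -(-464.6 + 131.9 + (-104.6)) = 437.3

437.3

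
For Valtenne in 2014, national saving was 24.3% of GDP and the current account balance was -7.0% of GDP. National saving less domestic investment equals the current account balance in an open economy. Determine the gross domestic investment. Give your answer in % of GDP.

I = S - CA = 24.3 - (-7.0) = 31.3

31.3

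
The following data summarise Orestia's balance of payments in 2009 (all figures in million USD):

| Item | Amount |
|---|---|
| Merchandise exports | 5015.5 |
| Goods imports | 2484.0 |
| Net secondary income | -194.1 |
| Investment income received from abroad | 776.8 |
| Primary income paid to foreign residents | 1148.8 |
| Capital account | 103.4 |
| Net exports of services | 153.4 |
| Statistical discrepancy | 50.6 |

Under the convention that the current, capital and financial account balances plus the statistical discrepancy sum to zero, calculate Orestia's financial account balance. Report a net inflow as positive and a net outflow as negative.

Goods balance = 5015.5 - 2484.0 = 2531.5
Services balance = 153.4
Trade balance (goods + services) = 2531.5 + 153.4 = 2684.9
Net primary income = 776.8 - 1148.8 = -372.0
Net secondary income = -194.1
Current account = 2684.9 + (-372.0) + (-194.1) = 2118.8
Financial account = -(2118.8 + 103.4 + 50.6) = -2272.8

-2272.8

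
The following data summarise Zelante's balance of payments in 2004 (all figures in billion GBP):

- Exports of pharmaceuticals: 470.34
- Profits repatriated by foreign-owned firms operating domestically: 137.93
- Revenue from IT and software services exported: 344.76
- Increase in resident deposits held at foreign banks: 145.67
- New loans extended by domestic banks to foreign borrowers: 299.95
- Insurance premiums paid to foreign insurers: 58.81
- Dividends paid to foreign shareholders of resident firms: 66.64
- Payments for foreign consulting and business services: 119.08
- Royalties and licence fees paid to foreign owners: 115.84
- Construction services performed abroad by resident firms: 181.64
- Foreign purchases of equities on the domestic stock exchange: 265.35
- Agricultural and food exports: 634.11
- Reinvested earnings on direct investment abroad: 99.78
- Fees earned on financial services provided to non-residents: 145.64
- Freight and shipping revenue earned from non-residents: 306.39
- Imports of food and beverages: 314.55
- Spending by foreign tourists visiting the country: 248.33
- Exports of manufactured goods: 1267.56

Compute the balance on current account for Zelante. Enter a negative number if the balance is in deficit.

Goods: 470.34 + 1267.56 - 314.55 + 634.11 = 2057.46
Services: 181.64 + 306.39 + 344.76 + 248.33 - 58.81 - 115.84 + 145.64 - 119.08 = 933.03
Primary income: -137.93 - 66.64 + 99.78 = -104.79
Current account = 2057.46 + 933.03 + (-104.79) = 2885.70
(Excluded from the current account — financial account: increase in resident deposits held at foreign banks 145.67, new loans extended by domestic banks to foreign borrowers 299.95, foreign purchases of equities on the domestic stock exchange 265.35.)

2885.70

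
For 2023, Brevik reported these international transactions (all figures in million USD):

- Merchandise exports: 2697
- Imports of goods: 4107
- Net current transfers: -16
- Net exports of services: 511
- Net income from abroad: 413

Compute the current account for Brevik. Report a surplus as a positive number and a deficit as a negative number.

Goods balance = 2697 - 4107 = -1410
Services balance = 511
Trade balance (goods + services) = -1410 + 511 = -899
Net primary income = 413
Net secondary income = -16
Current account = -899 + 413 + (-16) = -502

-502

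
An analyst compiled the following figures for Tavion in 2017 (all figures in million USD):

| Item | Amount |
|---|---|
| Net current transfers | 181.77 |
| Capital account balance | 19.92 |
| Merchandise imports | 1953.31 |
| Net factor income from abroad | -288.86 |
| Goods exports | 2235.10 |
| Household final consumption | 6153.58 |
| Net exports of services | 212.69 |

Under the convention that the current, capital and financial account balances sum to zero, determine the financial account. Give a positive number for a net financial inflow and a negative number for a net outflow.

Goods balance = 2235.10 - 1953.31 = 281.79
Services balance = 212.69
Trade balance (goods + services) = 281.79 + 212.69 = 494.48
Net primary income = -288.86
Net secondary income = 181.77
Current account = 494.48 + (-288.86) + 181.77 = 387.39
Financial account = -(387.39 + 19.92) = -407.31

-407.31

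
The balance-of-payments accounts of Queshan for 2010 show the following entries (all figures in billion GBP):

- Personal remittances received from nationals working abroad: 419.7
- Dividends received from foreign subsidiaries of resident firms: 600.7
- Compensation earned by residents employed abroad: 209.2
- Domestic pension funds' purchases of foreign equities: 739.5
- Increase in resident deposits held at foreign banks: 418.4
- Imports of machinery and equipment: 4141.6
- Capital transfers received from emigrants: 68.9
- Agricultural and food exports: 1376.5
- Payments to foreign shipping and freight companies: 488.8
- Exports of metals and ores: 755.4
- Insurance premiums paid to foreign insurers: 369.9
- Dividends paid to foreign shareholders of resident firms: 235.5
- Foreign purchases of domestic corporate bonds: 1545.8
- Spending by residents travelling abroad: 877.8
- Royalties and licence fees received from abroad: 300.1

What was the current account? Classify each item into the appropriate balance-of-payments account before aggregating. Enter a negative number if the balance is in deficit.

-2452.0

Goods: -4141.6 + 1376.5 + 755.4 = -2009.7
Services: -369.9 - 488.8 - 877.8 + 300.1 = -1436.4
Primary income: 600.7 - 235.5 + 209.2 = 574.4
Secondary income: 419.7
Current account = (-2009.7) + (-1436.4) + 574.4 + 419.7 = -2452.0
(Excluded from the current account — financial account: domestic pension funds' purchases of foreign equities 739.5, increase in resident deposits held at foreign banks 418.4, foreign purchases of domestic corporate bonds 1545.8; capital account: capital transfers received from emigrants 68.9.)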